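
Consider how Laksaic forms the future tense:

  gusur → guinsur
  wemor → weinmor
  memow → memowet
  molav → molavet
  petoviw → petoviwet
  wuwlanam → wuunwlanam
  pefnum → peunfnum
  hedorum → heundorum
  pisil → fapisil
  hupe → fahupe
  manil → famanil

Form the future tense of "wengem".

wemor and memow both have last vowel 'o' yet inflect differently (weinmor, memowet), so the last vowel is not what conditions the rule; the final letter is.
"wengem" ends in -m. The stems ending in -m (wuwlanam → wuunwlanam, pefnum → peunfnum, hedorum → heundorum) insert -un- after the first vowel.
The other patterns: stems ending in -r insert -in- after the first vowel; stems ending in -v or -w add -et; stems ending in -e or -l add the prefix fa-.
So wengem → weunngem.

weunngem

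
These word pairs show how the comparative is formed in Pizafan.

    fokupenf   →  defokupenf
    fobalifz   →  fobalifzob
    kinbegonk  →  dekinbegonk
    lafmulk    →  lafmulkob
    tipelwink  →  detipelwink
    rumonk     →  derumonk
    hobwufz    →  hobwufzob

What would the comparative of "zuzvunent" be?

dezuzvunent

kinbegonk and lafmulk both end in -k yet inflect differently (dekinbegonk, lafmulkob), so the final letter is not what conditions the rule; the second-to-last letter is.
"zuzvunent" has second-to-last letter 'n'. The stems whose second-to-last letter is 'n' (kinbegonk → dekinbegonk, rumonk → derumonk, fokupenf → defokupenf) add the prefix de-.
The other pattern: stems whose second-to-last letter is 'f' or 'l' add -ob.
So zuzvunent → dezuzvunent.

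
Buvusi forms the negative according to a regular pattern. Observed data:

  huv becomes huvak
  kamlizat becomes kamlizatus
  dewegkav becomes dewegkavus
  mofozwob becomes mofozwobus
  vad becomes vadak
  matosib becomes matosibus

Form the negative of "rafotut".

huv and dewegkav both end in -v yet inflect differently (huvak, dewegkavus), so the final letter is not what conditions the rule; the number of vowels is.
"rafotut" has 3 vowels. The stems with 3 vowels (dewegkav → dewegkavus, matosib → matosibus, kamlizat → kamlizatus) add -us.
The other pattern: stems with 1 vowel add -ak.
So rafotut → rafotutus.

rafotutus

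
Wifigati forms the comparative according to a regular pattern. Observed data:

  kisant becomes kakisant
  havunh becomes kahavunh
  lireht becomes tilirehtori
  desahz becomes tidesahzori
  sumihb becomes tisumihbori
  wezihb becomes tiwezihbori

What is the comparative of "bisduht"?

kisant and lireht both end in -t yet inflect differently (kakisant, tilirehtori), so the final letter is not what conditions the rule; the second-to-last letter is.
"bisduht" has second-to-last letter 'h'. The stems whose second-to-last letter is 'h' (sumihb → tisumihbori, lireht → tilirehtori, desahz → tidesahzori) add ti- … -ori around the stem.
The other pattern: stems whose second-to-last letter is 'n' add the prefix ka-.
So bisduht → tibisduhtori.

tibisduhtori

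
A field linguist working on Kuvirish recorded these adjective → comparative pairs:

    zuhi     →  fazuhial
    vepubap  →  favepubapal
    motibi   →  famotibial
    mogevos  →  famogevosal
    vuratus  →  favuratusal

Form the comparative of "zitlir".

fazitliral

Every pair shown (zuhi → fazuhial, vepubap → favepubapal, motibi → famotibial, …) follows the same rule: add fa- … -al around the stem.
So zitlir → fazitliral.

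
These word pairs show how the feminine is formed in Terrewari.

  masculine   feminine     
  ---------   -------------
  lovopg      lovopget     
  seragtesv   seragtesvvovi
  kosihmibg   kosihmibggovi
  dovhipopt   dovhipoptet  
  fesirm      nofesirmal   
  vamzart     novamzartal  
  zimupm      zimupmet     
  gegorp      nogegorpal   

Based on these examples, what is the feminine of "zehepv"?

zehepvet

vamzart and dovhipopt both end in -t yet inflect differently (novamzartal, dovhipoptet), so the final letter is not what conditions the rule; the second-to-last letter is.
"zehepv" has second-to-last letter 'p'. The stems whose second-to-last letter is 'p' (dovhipopt → dovhipoptet, zimupm → zimupmet, lovopg → lovopget) add -et.
The other patterns: stems whose second-to-last letter is 'r' add no- … -al around the stem; stems whose second-to-last letter is 'b' or 's' double the final consonant and add -ovi.
So zehepv → zehepvet.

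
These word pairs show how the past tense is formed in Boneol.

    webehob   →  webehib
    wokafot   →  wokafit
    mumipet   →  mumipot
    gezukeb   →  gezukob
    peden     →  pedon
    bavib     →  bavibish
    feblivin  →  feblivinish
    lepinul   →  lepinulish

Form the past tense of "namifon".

wokafot and mumipet both end in -t yet inflect differently (wokafit, mumipot), so the final letter is not what conditions the rule; the last vowel is.
"namifon" has last vowel 'o'. The stems whose last vowel is 'o' (webehob → webehib, wokafot → wokafit) change the last vowel to 'i'.
So namifon → namifin.

namifin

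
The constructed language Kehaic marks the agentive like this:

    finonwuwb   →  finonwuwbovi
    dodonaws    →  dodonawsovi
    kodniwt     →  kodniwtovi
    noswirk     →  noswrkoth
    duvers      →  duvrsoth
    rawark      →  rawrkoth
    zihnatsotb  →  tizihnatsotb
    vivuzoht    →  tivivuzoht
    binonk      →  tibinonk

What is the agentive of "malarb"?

malrboth

dodonaws and duvers both end in -s yet inflect differently (dodonawsovi, duvrsoth), so the final letter is not what conditions the rule; the second-to-last letter is.
"malarb" has second-to-last letter 'r'. The stems whose second-to-last letter is 'r' (noswirk → noswrkoth, duvers → duvrsoth, rawark → rawrkoth) delete the last vowel and add -oth.
The other patterns: stems whose second-to-last letter is 'w' add -ovi; stems whose second-to-last letter is 'h', 'n' or 't' add the prefix ti-.
So malarb → malrboth.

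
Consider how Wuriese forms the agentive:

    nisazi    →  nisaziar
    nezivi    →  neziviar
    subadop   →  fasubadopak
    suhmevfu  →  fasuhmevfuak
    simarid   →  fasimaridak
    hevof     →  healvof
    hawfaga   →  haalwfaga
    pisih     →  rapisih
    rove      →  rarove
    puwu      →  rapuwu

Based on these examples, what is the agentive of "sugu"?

fasuguak

"sugu" begins with s-. The stems beginning with s- (subadop → fasubadopak, suhmevfu → fasuhmevfuak, simarid → fasimaridak) add fa- … -ak around the stem.
The other patterns: stems beginning with n- add -ar; stems beginning with h- insert -al- after the first vowel; stems beginning with p- or r- add the prefix ra-.
So sugu → fasuguak.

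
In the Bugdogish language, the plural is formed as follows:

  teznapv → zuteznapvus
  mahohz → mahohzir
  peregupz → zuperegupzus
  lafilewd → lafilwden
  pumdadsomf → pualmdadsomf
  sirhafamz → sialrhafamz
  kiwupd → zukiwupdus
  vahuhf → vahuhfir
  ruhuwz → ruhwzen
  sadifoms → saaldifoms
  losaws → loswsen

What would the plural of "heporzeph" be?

zuheporzephus

ruhuwz and peregupz both end in -z yet inflect differently (ruhwzen, zuperegupzus), so the final letter is not what conditions the rule; the second-to-last letter is.
"heporzeph" has second-to-last letter 'p'. The stems whose second-to-last letter is 'p' (peregupz → zuperegupzus, teznapv → zuteznapvus, kiwupd → zukiwupdus) add zu- … -us around the stem.
So heporzeph → zuheporzephus.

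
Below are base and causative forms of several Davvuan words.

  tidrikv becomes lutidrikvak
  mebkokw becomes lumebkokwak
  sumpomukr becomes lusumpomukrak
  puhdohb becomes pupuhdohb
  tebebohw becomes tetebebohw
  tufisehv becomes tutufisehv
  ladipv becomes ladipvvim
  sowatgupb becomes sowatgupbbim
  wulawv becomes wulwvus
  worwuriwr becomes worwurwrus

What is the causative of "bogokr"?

mebkokw and tebebohw both end in -w yet inflect differently (lumebkokwak, tetebebohw), so the final letter is not what conditions the rule; the second-to-last letter is.
"bogokr" has second-to-last letter 'k'. The stems whose second-to-last letter is 'k' (tidrikv → lutidrikvak, mebkokw → lumebkokwak, sumpomukr → lusumpomukrak) add lu- … -ak around the stem.
So bogokr → lubogokrak.

lubogokrak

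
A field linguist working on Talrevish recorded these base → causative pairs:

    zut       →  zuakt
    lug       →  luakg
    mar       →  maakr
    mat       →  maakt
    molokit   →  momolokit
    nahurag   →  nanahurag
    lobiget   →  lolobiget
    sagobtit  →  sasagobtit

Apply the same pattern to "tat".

taakt

zut and molokit both end in -t yet inflect differently (zuakt, momolokit), so the final letter is not what conditions the rule; the number of vowels is.
"tat" has 1 vowel. The stems with 1 vowel (zut → zuakt, lug → luakg, mar → maakr) insert -ak- after the first vowel.
The other pattern: stems with 3 vowels repeat the first consonant+vowel as a prefix.
So tat → taakt.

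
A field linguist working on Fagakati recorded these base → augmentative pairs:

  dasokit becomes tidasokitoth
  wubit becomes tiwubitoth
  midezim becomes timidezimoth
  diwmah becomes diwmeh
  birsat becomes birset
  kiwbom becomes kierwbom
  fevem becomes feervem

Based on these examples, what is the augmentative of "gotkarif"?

tigotkarifoth

wubit and birsat both end in -t yet inflect differently (tiwubitoth, birset), so the final letter is not what conditions the rule; the last vowel is.
"gotkarif" has last vowel 'i'. The stems whose last vowel is 'i' (wubit → tiwubitoth, midezim → timidezimoth, dasokit → tidasokitoth) add ti- … -oth around the stem.
So gotkarif → tigotkarifoth.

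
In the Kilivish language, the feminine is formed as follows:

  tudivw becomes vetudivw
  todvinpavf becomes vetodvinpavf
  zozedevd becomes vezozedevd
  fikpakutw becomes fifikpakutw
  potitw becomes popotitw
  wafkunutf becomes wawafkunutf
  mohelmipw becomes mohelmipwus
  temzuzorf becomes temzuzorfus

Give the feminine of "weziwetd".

weweziwetd

tudivw and fikpakutw both end in -w yet inflect differently (vetudivw, fifikpakutw), so the final letter is not what conditions the rule; the second-to-last letter is.
"weziwetd" has second-to-last letter 't'. The stems whose second-to-last letter is 't' (fikpakutw → fifikpakutw, potitw → popotitw, wafkunutf → wawafkunutf) repeat the first consonant+vowel as a prefix.
The other patterns: stems whose second-to-last letter is 'v' add the prefix ve-; stems whose second-to-last letter is 'p' or 'r' add -us.
So weziwetd → weweziwetd.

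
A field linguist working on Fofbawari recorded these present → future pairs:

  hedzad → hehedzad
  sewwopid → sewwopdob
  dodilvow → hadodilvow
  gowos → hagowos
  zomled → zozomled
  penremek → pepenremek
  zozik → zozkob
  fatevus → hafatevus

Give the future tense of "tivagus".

hativagus

zozik and penremek both end in -k yet inflect differently (zozkob, pepenremek), so the final letter is not what conditions the rule; the last vowel is.
"tivagus" has last vowel 'u'. The one such stem in the data (fatevus → hafatevus) adds the prefix ha-, so the same rule applies.
The other patterns: stems whose last vowel is 'i' delete the last vowel and add -ob; stems whose last vowel is 'a' or 'e' repeat the first consonant+vowel as a prefix.
So tivagus → hativagus.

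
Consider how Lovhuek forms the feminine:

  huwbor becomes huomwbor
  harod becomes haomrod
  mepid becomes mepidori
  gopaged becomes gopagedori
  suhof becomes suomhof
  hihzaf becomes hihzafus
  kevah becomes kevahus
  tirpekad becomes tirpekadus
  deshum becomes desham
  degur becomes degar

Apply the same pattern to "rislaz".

rislazus

"rislaz" has last vowel 'a'. The stems whose last vowel is 'a' (tirpekad → tirpekadus, hihzaf → hihzafus, kevah → kevahus) add -us.
The other patterns: stems whose last vowel is 'u' change the last vowel to 'a'; stems whose last vowel is 'o' insert -om- after the first vowel; stems whose last vowel is 'e' or 'i' add -ori.
So rislaz → rislazus.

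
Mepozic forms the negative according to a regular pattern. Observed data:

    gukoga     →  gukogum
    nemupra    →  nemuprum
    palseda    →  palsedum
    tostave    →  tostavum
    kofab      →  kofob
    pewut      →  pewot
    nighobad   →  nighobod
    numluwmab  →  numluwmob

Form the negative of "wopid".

gukoga and kofab both have last vowel 'a' yet inflect differently (gukogum, kofob), so the last vowel is not what conditions the rule; whether the stem ends in a vowel or a consonant is.
"wopid" ends in a consonant. The stems ending in a consonant (kofab → kofob, pewut → pewot, nighobad → nighobod) change the last vowel to 'o'.
The other pattern: stems ending in a vowel drop the final letter and add -um.
So wopid → wopod.

wopod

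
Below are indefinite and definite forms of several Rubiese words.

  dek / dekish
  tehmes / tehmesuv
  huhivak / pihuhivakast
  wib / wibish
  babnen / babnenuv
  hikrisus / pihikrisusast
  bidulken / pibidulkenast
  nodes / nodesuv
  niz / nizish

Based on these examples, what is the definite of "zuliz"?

zulizuv

nodes and hikrisus both end in -s yet inflect differently (nodesuv, pihikrisusast), so the final letter is not what conditions the rule; the number of vowels is.
"zuliz" has 2 vowels. The stems with 2 vowels (nodes → nodesuv, babnen → babnenuv, tehmes → tehmesuv) add -uv.
The other patterns: stems with 1 vowel add -ish; stems with 3 vowels add pi- … -ast around the stem.
So zuliz → zulizuv.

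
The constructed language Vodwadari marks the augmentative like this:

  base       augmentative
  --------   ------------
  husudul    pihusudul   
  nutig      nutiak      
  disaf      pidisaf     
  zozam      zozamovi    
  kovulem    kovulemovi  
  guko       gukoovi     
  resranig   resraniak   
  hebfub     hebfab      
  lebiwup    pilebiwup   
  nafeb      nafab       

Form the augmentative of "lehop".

pilehop

nafeb and kovulem both have last vowel 'e' yet inflect differently (nafab, kovulemovi), so the last vowel is not what conditions the rule; the final letter is.
"lehop" ends in -p. The one such stem in the data (lebiwup → pilebiwup) adds the prefix pi-, so the same rule applies.
So lehop → pilehop.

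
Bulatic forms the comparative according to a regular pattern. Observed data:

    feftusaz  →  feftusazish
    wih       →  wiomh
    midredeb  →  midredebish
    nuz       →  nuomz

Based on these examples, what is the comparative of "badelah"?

badelahish

"badelah" has 3 vowels. The stems with 3 vowels (midredeb → midredebish, feftusaz → feftusazish) add -ish.
So badelah → badelahish.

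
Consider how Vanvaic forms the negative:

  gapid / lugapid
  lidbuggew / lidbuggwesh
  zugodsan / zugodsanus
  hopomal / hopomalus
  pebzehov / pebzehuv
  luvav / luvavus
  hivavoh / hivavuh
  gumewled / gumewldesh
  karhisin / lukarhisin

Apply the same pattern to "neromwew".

neromwwesh

"neromwew" has last vowel 'e'. The stems whose last vowel is 'e' (lidbuggew → lidbuggwesh, gumewled → gumewldesh) delete the last vowel and add -esh.
The other patterns: stems whose last vowel is 'o' change the last vowel to 'u'; stems whose last vowel is 'a' add -us; stems whose last vowel is 'i' add the prefix lu-.
So neromwew → neromwwesh.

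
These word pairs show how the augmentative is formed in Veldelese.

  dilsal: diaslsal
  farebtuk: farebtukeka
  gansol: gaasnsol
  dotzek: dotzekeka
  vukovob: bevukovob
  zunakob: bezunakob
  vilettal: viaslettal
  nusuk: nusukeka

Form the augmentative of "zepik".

zepikeka

gansol and zunakob both have last vowel 'o' yet inflect differently (gaasnsol, bezunakob), so the last vowel is not what conditions the rule; the final letter is.
"zepik" ends in -k. The stems ending in -k (dotzek → dotzekeka, nusuk → nusukeka, farebtuk → farebtukeka) add -eka.
The other patterns: stems ending in -l insert -as- after the first vowel; stems ending in -b add the prefix be-.
So zepik → zepikeka.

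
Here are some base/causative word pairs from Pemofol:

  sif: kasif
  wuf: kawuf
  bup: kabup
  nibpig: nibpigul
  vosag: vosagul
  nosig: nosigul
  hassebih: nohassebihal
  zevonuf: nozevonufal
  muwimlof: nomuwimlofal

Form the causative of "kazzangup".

nokazzangupal

sif and zevonuf both end in -f yet inflect differently (kasif, nozevonufal), so the final letter is not what conditions the rule; the number of vowels is.
"kazzangup" has 3 vowels. The stems with 3 vowels (hassebih → nohassebihal, zevonuf → nozevonufal, muwimlof → nomuwimlofal) add no- … -al around the stem.
So kazzangup → nokazzangupal.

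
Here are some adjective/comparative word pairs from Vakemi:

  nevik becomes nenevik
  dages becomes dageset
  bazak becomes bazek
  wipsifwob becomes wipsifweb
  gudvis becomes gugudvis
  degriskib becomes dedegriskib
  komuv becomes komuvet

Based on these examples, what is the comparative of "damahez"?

damahezet

nevik and bazak both end in -k yet inflect differently (nenevik, bazek), so the final letter is not what conditions the rule; the last vowel is.
"damahez" has last vowel 'e'. The one such stem in the data (dages → dageset) adds -et, so the same rule applies.
So damahez → damahezet.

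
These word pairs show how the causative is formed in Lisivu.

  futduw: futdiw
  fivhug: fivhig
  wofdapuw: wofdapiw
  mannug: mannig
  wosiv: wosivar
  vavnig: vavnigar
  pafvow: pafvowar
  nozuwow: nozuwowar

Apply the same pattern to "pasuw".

fivhug and vavnig both end in -g yet inflect differently (fivhig, vavnigar), so the final letter is not what conditions the rule; the last vowel is.
"pasuw" has last vowel 'u'. The stems whose last vowel is 'u' (futduw → futdiw, fivhug → fivhig, wofdapuw → wofdapiw) change the last vowel to 'i'.
The other pattern: stems whose last vowel is 'i' or 'o' add -ar.
So pasuw → pasiw.

pasiw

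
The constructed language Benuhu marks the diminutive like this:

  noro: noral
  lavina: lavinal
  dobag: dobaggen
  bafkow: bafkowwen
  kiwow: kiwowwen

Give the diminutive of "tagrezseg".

tagrezseggen

lavina and dobag both have last vowel 'a' yet inflect differently (lavinal, dobaggen), so the last vowel is not what conditions the rule; whether the stem ends in a vowel or a consonant is.
"tagrezseg" ends in a consonant. The stems ending in a consonant (dobag → dobaggen, bafkow → bafkowwen, kiwow → kiwowwen) double the final consonant and add -en.
So tagrezseg → tagrezseggen.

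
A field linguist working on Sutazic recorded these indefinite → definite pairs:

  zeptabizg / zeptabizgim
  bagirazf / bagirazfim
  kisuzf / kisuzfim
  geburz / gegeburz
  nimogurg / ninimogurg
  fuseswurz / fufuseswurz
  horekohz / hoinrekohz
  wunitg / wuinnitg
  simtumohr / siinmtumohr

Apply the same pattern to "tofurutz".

"tofurutz" has second-to-last letter 't'. The one such stem in the data (wunitg → wuinnitg) inserts -in- after the first vowel (as do horekohz, simtumohr), so the same rule applies.
So tofurutz → toinfurutz.

toinfurutz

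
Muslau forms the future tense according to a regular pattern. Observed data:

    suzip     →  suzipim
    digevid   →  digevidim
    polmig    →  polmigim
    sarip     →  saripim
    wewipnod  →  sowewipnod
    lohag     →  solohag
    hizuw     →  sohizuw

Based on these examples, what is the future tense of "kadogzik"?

digevid and wewipnod both end in -d yet inflect differently (digevidim, sowewipnod), so the final letter is not what conditions the rule; the last vowel is.
"kadogzik" has last vowel 'i'. The stems whose last vowel is 'i' (suzip → suzipim, digevid → digevidim, polmig → polmigim) add -im.
The other pattern: stems whose last vowel is 'a', 'o' or 'u' add the prefix so-.
So kadogzik → kadogzikim.

kadogzikim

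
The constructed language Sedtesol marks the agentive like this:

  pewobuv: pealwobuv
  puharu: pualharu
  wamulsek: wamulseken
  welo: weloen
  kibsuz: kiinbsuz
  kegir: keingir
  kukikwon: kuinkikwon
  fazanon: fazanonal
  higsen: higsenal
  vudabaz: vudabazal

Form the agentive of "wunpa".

"wunpa" begins with w-. The stems beginning with w- (wamulsek → wamulseken, welo → weloen) add -en.
So wunpa → wunpaen.

wunpaen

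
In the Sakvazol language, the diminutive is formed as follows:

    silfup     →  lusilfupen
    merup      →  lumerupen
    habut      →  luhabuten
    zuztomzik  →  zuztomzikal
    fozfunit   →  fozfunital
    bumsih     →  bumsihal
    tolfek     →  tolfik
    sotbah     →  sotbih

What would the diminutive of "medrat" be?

habut and fozfunit both end in -t yet inflect differently (luhabuten, fozfunital), so the final letter is not what conditions the rule; the last vowel is.
"medrat" has last vowel 'a'. The one such stem in the data (sotbah → sotbih) changes the last vowel to 'i' (as does tolfek), so the same rule applies.
The other patterns: stems whose last vowel is 'u' add lu- … -en around the stem; stems whose last vowel is 'i' add -al.
So medrat → medrit.

medrit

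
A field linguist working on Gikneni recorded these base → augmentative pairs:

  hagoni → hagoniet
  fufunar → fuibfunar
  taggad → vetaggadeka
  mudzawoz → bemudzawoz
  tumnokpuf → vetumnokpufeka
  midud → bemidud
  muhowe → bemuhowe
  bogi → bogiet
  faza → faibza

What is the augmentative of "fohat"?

"fohat" begins with f-. The stems beginning with f- (fufunar → fuibfunar, faza → faibza) insert -ib- after the first vowel.
The other patterns: stems beginning with m- add the prefix be-; stems beginning with t- add ve- … -eka around the stem; stems beginning with b- or h- add -et.
So fohat → foibhat.

foibhat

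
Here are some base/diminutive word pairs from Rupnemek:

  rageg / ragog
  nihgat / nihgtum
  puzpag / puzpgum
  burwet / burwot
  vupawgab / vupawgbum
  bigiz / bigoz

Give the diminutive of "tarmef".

tarmof

puzpag and rageg both end in -g yet inflect differently (puzpgum, ragog), so the final letter is not what conditions the rule; the last vowel is.
"tarmef" has last vowel 'e'. The stems whose last vowel is 'e' (rageg → ragog, burwet → burwot) change the last vowel to 'o'.
So tarmef → tarmof.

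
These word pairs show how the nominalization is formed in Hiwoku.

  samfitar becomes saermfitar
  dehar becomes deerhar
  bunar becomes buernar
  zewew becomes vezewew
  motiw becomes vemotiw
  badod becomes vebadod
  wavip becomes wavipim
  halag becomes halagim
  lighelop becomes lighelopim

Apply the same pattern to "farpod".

vefarpod

motiw and wavip both have last vowel 'i' yet inflect differently (vemotiw, wavipim), so the last vowel is not what conditions the rule; the final letter is.
"farpod" ends in -d. The one such stem in the data (badod → vebadod) adds the prefix ve-, so the same rule applies.
The other patterns: stems ending in -r insert -er- after the first vowel; stems ending in -g or -p add -im.
So farpod → vefarpod.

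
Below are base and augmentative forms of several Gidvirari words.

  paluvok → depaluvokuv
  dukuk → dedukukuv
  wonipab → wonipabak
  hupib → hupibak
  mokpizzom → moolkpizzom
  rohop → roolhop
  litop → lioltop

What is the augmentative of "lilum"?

liollum

paluvok and mokpizzom both have last vowel 'o' yet inflect differently (depaluvokuv, moolkpizzom), so the last vowel is not what conditions the rule; the final letter is.
"lilum" ends in -m. The one such stem in the data (mokpizzom → moolkpizzom) inserts -ol- after the first vowel (as do rohop, litop), so the same rule applies.
So lilum → liollum.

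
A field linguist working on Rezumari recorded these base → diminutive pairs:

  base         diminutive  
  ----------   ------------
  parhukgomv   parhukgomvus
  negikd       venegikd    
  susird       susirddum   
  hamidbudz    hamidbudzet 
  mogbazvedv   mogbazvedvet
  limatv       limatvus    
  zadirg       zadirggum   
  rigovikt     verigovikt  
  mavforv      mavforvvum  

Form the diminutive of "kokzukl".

vekokzukl

"kokzukl" has second-to-last letter 'k'. The stems whose second-to-last letter is 'k' (rigovikt → verigovikt, negikd → venegikd) add the prefix ve-.
The other patterns: stems whose second-to-last letter is 'r' double the final consonant and add -um; stems whose second-to-last letter is 'd' add -et; stems whose second-to-last letter is 'm' or 't' add -us.
So kokzukl → vekokzukl.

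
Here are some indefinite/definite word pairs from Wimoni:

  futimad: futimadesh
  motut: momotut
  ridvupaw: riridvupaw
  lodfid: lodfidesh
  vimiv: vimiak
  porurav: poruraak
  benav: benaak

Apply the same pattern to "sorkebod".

sorkebodesh

vimiv and lodfid both have last vowel 'i' yet inflect differently (vimiak, lodfidesh), so the last vowel is not what conditions the rule; the final letter is.
"sorkebod" ends in -d. The stems ending in -d (lodfid → lodfidesh, futimad → futimadesh) add -esh.
The other patterns: stems ending in -v drop the final letter and add -ak; stems ending in -t or -w repeat the first consonant+vowel as a prefix.
So sorkebod → sorkebodesh.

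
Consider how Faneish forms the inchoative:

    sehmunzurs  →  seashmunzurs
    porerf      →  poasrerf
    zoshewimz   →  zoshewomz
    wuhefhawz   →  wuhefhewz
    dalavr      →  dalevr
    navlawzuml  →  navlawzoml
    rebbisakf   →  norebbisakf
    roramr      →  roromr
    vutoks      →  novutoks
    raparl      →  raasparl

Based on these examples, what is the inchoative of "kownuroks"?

raparl and navlawzuml both end in -l yet inflect differently (raasparl, navlawzoml), so the final letter is not what conditions the rule; the second-to-last letter is.
"kownuroks" has second-to-last letter 'k'. The stems whose second-to-last letter is 'k' (vutoks → novutoks, rebbisakf → norebbisakf) add the prefix no-.
The other patterns: stems whose second-to-last letter is 'r' insert -as- after the first vowel; stems whose second-to-last letter is 'm' change the last vowel to 'o'; stems whose second-to-last letter is 'v' or 'w' change the last vowel to 'e'.
So kownuroks → nokownuroks.

nokownuroks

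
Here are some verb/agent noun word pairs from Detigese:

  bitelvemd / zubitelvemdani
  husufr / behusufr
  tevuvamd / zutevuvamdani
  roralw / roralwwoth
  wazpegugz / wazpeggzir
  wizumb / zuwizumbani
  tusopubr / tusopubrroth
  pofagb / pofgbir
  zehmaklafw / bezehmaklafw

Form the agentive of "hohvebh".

hohvebhhoth

wizumb and pofagb both end in -b yet inflect differently (zuwizumbani, pofgbir), so the final letter is not what conditions the rule; the second-to-last letter is.
"hohvebh" has second-to-last letter 'b'. The one such stem in the data (tusopubr → tusopubrroth) doubles the final consonant and adds -oth (as does roralw), so the same rule applies.
So hohvebh → hohvebhhoth.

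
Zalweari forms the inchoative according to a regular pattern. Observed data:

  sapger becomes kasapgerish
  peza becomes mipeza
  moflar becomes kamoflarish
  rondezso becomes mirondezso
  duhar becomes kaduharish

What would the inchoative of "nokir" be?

moflar and peza both have last vowel 'a' yet inflect differently (kamoflarish, mipeza), so the last vowel is not what conditions the rule; whether the stem ends in a vowel or a consonant is.
"nokir" ends in a consonant. The stems ending in a consonant (moflar → kamoflarish, duhar → kaduharish, sapger → kasapgerish) add ka- … -ish around the stem.
The other pattern: stems ending in a vowel add the prefix mi-.
So nokir → kanokirish.

kanokirish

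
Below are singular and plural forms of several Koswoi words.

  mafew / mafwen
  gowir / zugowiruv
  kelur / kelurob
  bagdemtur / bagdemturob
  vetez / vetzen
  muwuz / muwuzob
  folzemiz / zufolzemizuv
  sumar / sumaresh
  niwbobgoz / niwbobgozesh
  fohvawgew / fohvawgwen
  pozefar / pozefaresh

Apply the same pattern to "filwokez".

filwokzen

bagdemtur and pozefar both end in -r yet inflect differently (bagdemturob, pozefaresh), so the final letter is not what conditions the rule; the last vowel is.
"filwokez" has last vowel 'e'. The stems whose last vowel is 'e' (vetez → vetzen, fohvawgew → fohvawgwen, mafew → mafwen) delete the last vowel and add -en.
The other patterns: stems whose last vowel is 'u' add -ob; stems whose last vowel is 'a' or 'o' add -esh; stems whose last vowel is 'i' add zu- … -uv around the stem.
So filwokez → filwokzen.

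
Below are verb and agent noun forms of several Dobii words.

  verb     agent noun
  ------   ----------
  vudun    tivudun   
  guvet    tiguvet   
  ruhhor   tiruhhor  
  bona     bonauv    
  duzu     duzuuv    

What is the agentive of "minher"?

"minher" ends in a consonant. The stems ending in a consonant (vudun → tivudun, guvet → tiguvet, ruhhor → tiruhhor) add the prefix ti-.
The other pattern: stems ending in a vowel add -uv.
So minher → timinher.

timinher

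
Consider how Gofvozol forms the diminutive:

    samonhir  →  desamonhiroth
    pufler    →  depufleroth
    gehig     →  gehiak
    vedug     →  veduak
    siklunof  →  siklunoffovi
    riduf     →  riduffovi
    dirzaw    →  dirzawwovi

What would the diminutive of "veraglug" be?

veragluak

"veraglug" ends in -g. The stems ending in -g (gehig → gehiak, vedug → veduak) drop the final letter and add -ak.
The other patterns: stems ending in -r add de- … -oth around the stem; stems ending in -f or -w double the final consonant and add -ovi.
So veraglug → veragluak.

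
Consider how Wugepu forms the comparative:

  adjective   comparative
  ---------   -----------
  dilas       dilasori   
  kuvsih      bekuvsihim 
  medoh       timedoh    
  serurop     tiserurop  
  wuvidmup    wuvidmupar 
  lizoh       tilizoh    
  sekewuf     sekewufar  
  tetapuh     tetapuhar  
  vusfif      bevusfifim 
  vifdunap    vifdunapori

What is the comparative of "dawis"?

vifdunap and serurop both end in -p yet inflect differently (vifdunapori, tiserurop), so the final letter is not what conditions the rule; the last vowel is.
"dawis" has last vowel 'i'. The stems whose last vowel is 'i' (vusfif → bevusfifim, kuvsih → bekuvsihim) add be- … -im around the stem.
The other patterns: stems whose last vowel is 'a' add -ori; stems whose last vowel is 'o' add the prefix ti-; stems whose last vowel is 'u' add -ar.
So dawis → bedawisim.

bedawisim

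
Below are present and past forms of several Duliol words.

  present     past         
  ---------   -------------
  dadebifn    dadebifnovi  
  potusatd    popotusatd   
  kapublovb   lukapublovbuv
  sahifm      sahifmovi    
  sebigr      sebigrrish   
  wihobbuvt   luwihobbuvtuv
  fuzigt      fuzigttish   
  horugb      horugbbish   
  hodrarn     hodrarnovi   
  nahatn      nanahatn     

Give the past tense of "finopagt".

finopagttish

wihobbuvt and fuzigt both end in -t yet inflect differently (luwihobbuvtuv, fuzigttish), so the final letter is not what conditions the rule; the second-to-last letter is.
"finopagt" has second-to-last letter 'g'. The stems whose second-to-last letter is 'g' (fuzigt → fuzigttish, horugb → horugbbish, sebigr → sebigrrish) double the final consonant and add -ish.
So finopagt → finopagttish.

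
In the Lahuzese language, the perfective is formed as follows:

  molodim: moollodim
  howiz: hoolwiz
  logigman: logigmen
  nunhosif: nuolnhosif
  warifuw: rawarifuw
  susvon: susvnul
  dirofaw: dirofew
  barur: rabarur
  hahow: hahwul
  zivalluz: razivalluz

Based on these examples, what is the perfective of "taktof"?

"taktof" has last vowel 'o'. The stems whose last vowel is 'o' (susvon → susvnul, hahow → hahwul) delete the last vowel and add -ul.
The other patterns: stems whose last vowel is 'u' add the prefix ra-; stems whose last vowel is 'a' change the last vowel to 'e'; stems whose last vowel is 'i' insert -ol- after the first vowel.
So taktof → taktful.

taktful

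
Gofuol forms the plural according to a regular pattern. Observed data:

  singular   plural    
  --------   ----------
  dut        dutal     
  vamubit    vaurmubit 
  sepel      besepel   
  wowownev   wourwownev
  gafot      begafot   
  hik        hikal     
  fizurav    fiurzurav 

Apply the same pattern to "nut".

dut and gafot both end in -t yet inflect differently (dutal, begafot), so the final letter is not what conditions the rule; the number of vowels is.
"nut" has 1 vowel. The stems with 1 vowel (dut → dutal, hik → hikal) add -al.
So nut → nutal.

nutal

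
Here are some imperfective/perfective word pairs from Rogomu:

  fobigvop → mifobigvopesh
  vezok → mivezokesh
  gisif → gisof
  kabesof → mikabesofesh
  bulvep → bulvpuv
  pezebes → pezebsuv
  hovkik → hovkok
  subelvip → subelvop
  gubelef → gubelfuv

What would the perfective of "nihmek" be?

"nihmek" has last vowel 'e'. The stems whose last vowel is 'e' (pezebes → pezebsuv, bulvep → bulvpuv, gubelef → gubelfuv) delete the last vowel and add -uv.
The other patterns: stems whose last vowel is 'i' change the last vowel to 'o'; stems whose last vowel is 'o' add mi- … -esh around the stem.
So nihmek → nihmkuv.

nihmkuv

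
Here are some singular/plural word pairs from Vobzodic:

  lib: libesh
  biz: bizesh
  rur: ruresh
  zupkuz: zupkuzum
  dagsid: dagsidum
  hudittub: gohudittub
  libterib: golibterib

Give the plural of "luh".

luhesh

biz and zupkuz both end in -z yet inflect differently (bizesh, zupkuzum), so the final letter is not what conditions the rule; the number of vowels is.
"luh" has 1 vowel. The stems with 1 vowel (lib → libesh, biz → bizesh, rur → ruresh) add -esh.
The other patterns: stems with 2 vowels add -um; stems with 3 vowels add the prefix go-.
So luh → luhesh.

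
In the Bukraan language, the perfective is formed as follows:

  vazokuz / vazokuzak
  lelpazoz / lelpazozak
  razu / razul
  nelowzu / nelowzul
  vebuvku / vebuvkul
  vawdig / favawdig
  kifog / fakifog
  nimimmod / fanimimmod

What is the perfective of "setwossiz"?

vazokuz and razu both have last vowel 'u' yet inflect differently (vazokuzak, razul), so the last vowel is not what conditions the rule; the final letter is.
"setwossiz" ends in -z. The stems ending in -z (vazokuz → vazokuzak, lelpazoz → lelpazozak) add -ak.
So setwossiz → setwossizak.

setwossizak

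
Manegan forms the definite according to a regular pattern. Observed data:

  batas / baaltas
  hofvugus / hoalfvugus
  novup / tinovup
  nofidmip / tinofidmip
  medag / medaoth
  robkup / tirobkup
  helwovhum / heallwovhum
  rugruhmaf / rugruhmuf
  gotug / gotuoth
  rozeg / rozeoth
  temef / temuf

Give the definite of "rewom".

"rewom" ends in -m. The one such stem in the data (helwovhum → heallwovhum) inserts -al- after the first vowel (as do batas, hofvugus), so the same rule applies.
So rewom → realwom.

realwom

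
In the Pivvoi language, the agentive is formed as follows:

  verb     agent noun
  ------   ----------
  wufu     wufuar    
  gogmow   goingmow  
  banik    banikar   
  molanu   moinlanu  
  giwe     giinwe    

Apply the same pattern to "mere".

meinre

wufu and molanu both end in -u yet inflect differently (wufuar, moinlanu), so the final letter is not what conditions the rule; the first letter is.
"mere" begins with m-. The one such stem in the data (molanu → moinlanu) inserts -in- after the first vowel (as do giwe, gogmow), so the same rule applies.
The other pattern: stems beginning with b- or w- add -ar.
So mere → meinre.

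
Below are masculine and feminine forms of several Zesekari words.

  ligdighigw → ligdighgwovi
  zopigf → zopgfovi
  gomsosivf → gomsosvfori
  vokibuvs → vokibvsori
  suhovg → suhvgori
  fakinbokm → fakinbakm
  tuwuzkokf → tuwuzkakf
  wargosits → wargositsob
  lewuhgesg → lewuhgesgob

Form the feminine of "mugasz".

zopigf and gomsosivf both end in -f yet inflect differently (zopgfovi, gomsosvfori), so the final letter is not what conditions the rule; the second-to-last letter is.
"mugasz" has second-to-last letter 's'. The one such stem in the data (lewuhgesg → lewuhgesgob) adds -ob, so the same rule applies.
The other patterns: stems whose second-to-last letter is 'g' delete the last vowel and add -ovi; stems whose second-to-last letter is 'v' delete the last vowel and add -ori; stems whose second-to-last letter is 'k' change the last vowel to 'a'.
So mugasz → mugaszob.

mugaszob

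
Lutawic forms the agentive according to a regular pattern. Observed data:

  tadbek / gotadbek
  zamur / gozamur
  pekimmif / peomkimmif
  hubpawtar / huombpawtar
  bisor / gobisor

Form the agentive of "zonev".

gozonev

hubpawtar and bisor both end in -r yet inflect differently (huombpawtar, gobisor), so the final letter is not what conditions the rule; the number of vowels is.
"zonev" has 2 vowels. The stems with 2 vowels (bisor → gobisor, zamur → gozamur, tadbek → gotadbek) add the prefix go-.
So zonev → gozonev.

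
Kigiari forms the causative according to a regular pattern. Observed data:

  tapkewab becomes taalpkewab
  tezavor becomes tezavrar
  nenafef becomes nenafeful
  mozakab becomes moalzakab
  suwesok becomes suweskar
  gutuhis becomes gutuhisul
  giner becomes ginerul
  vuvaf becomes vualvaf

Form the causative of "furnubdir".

"furnubdir" has last vowel 'i'. The one such stem in the data (gutuhis → gutuhisul) adds -ul, so the same rule applies.
So furnubdir → furnubdirul.

furnubdirul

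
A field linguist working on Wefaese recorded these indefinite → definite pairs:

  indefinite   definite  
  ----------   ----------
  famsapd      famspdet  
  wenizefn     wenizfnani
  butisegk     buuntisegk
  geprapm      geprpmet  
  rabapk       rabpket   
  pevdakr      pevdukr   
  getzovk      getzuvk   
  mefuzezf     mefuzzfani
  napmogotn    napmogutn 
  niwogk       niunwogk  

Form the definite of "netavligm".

neuntavligm

"netavligm" has second-to-last letter 'g'. The stems whose second-to-last letter is 'g' (niwogk → niunwogk, butisegk → buuntisegk) insert -un- after the first vowel.
The other patterns: stems whose second-to-last letter is 'f' or 'z' delete the last vowel and add -ani; stems whose second-to-last letter is 'p' delete the last vowel and add -et; stems whose second-to-last letter is 'k', 't' or 'v' change the last vowel to 'u'.
So netavligm → neuntavligm.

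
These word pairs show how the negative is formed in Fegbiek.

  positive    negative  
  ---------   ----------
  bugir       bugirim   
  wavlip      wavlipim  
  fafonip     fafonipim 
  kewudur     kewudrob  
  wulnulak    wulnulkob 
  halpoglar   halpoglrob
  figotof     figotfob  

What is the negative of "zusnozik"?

zusnozikim

bugir and kewudur both end in -r yet inflect differently (bugirim, kewudrob), so the final letter is not what conditions the rule; the last vowel is.
"zusnozik" has last vowel 'i'. The stems whose last vowel is 'i' (bugir → bugirim, wavlip → wavlipim, fafonip → fafonipim) add -im.
The other pattern: stems whose last vowel is 'a', 'o' or 'u' delete the last vowel and add -ob.
So zusnozik → zusnozikim.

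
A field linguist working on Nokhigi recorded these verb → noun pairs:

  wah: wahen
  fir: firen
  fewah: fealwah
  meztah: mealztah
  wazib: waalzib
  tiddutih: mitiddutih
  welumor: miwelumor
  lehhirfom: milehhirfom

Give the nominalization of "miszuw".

wah and fewah both end in -h yet inflect differently (wahen, fealwah), so the final letter is not what conditions the rule; the number of vowels is.
"miszuw" has 2 vowels. The stems with 2 vowels (fewah → fealwah, meztah → mealztah, wazib → waalzib) insert -al- after the first vowel.
So miszuw → mialszuw.

mialszuw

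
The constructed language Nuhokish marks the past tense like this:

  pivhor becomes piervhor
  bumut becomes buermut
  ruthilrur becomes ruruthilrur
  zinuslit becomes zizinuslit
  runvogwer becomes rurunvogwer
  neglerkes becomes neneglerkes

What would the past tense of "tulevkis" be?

pivhor and ruthilrur both end in -r yet inflect differently (piervhor, ruruthilrur), so the final letter is not what conditions the rule; the number of vowels is.
"tulevkis" has 3 vowels. The stems with 3 vowels (ruthilrur → ruruthilrur, zinuslit → zizinuslit, runvogwer → rurunvogwer) repeat the first consonant+vowel as a prefix.
So tulevkis → tutulevkis.

tutulevkis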